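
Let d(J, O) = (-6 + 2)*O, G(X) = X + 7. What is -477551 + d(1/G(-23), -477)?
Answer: -475643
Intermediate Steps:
G(X) = 7 + X
d(J, O) = -4*O
-477551 + d(1/G(-23), -477) = -477551 - 4*(-477) = -477551 + 1908 = -475643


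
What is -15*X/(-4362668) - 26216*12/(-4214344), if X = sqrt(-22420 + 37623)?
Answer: 39324/526793 + 15*sqrt(15203)/4362668 ≈ 0.075072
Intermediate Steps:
X = sqrt(15203) ≈ 123.30
-15*X/(-4362668) - 26216*12/(-4214344) = -15*sqrt(15203)/(-4362668) - 26216*12/(-4214344) = -15*sqrt(15203)*(-1/4362668) - 314592*(-1/4214344) = 15*sqrt(15203)/4362668 + 39324/526793 = 39324/526793 + 15*sqrt(15203)/4362668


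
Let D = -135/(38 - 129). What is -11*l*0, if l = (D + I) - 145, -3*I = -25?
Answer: 0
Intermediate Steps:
I = 25/3 (I = -1/3*(-25) = 25/3 ≈ 8.3333)
D = 135/91 (D = -135/(-91) = -135*(-1/91) = 135/91 ≈ 1.4835)
l = -36905/273 (l = (135/91 + 25/3) - 145 = 2680/273 - 145 = -36905/273 ≈ -135.18)
-11*l*0 = -11*(-36905/273)*0 = (405955/273)*0 = 0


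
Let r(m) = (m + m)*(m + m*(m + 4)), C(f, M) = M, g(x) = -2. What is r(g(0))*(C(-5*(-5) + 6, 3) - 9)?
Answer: -144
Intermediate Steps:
r(m) = 2*m*(m + m*(4 + m)) (r(m) = (2*m)*(m + m*(4 + m)) = 2*m*(m + m*(4 + m)))
r(g(0))*(C(-5*(-5) + 6, 3) - 9) = (2*(-2)**2*(5 - 2))*(3 - 9) = (2*4*3)*(-6) = 24*(-6) = -144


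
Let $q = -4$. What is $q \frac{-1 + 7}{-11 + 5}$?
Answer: $4$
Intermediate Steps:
$q \frac{-1 + 7}{-11 + 5} = - 4 \frac{-1 + 7}{-11 + 5} = - 4 \frac{6}{-6} = - 4 \cdot 6 \left(- \frac{1}{6}\right) = \left(-4\right) \left(-1\right) = 4$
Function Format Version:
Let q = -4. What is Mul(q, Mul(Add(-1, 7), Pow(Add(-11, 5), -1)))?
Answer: 4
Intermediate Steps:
Mul(q, Mul(Add(-1, 7), Pow(Add(-11, 5), -1))) = Mul(-4, Mul(Add(-1, 7), Pow(Add(-11, 5), -1))) = Mul(-4, Mul(6, Pow(-6, -1))) = Mul(-4, Mul(6, Rational(-1, 6))) = Mul(-4, -1) = 4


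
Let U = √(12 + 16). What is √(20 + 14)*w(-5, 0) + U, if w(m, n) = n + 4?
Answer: 2*√7 + 4*√34 ≈ 28.615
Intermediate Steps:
U = 2*√7 (U = √28 = 2*√7 ≈ 5.2915)
w(m, n) = 4 + n
√(20 + 14)*w(-5, 0) + U = √(20 + 14)*(4 + 0) + 2*√7 = √34*4 + 2*√7 = 4*√34 + 2*√7 = 2*√7 + 4*√34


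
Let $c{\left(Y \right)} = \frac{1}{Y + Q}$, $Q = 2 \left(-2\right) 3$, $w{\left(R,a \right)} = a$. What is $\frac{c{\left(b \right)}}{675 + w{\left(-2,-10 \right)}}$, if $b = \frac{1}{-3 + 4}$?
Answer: $- \frac{1}{7315} \approx -0.00013671$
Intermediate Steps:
$Q = -12$ ($Q = \left(-4\right) 3 = -12$)
$b = 1$ ($b = 1^{-1} = 1$)
$c{\left(Y \right)} = \frac{1}{-12 + Y}$ ($c{\left(Y \right)} = \frac{1}{Y - 12} = \frac{1}{-12 + Y}$)
$\frac{c{\left(b \right)}}{675 + w{\left(-2,-10 \right)}} = \frac{1}{\left(-12 + 1\right) \left(675 - 10\right)} = \frac{1}{\left(-11\right) 665} = \left(- \frac{1}{11}\right) \frac{1}{665} = - \frac{1}{7315}$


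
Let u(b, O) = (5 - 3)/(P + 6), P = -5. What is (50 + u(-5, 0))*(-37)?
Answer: -1924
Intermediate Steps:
u(b, O) = 2 (u(b, O) = (5 - 3)/(-5 + 6) = 2/1 = 2*1 = 2)
(50 + u(-5, 0))*(-37) = (50 + 2)*(-37) = 52*(-37) = -1924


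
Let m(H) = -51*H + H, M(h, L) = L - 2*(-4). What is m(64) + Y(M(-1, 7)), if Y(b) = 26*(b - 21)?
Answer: -3356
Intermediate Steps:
M(h, L) = 8 + L (M(h, L) = L + 8 = 8 + L)
Y(b) = -546 + 26*b (Y(b) = 26*(-21 + b) = -546 + 26*b)
m(H) = -50*H
m(64) + Y(M(-1, 7)) = -50*64 + (-546 + 26*(8 + 7)) = -3200 + (-546 + 26*15) = -3200 + (-546 + 390) = -3200 - 156 = -3356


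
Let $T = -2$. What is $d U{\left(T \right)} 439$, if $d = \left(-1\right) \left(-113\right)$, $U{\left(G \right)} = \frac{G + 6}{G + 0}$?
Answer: $-99214$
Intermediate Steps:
$U{\left(G \right)} = \frac{6 + G}{G}$
$d = 113$
$d U{\left(T \right)} 439 = 113 \frac{6 - 2}{-2} \cdot 439 = 113 \left(- \frac{1}{2}\right) 4 \cdot 439 = 113 \left(\left(-2\right) 439\right) = 113 \left(-878\right) = -99214$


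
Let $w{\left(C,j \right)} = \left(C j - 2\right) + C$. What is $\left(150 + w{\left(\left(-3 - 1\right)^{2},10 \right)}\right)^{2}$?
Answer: $104976$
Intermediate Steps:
$w{\left(C,j \right)} = -2 + C + C j$ ($w{\left(C,j \right)} = \left(-2 + C j\right) + C = -2 + C + C j$)
$\left(150 + w{\left(\left(-3 - 1\right)^{2},10 \right)}\right)^{2} = \left(150 + \left(-2 + \left(-3 - 1\right)^{2} + \left(-3 - 1\right)^{2} \cdot 10\right)\right)^{2} = \left(150 + \left(-2 + \left(-4\right)^{2} + \left(-4\right)^{2} \cdot 10\right)\right)^{2} = \left(150 + \left(-2 + 16 + 16 \cdot 10\right)\right)^{2} = \left(150 + \left(-2 + 16 + 160\right)\right)^{2} = \left(150 + 174\right)^{2} = 324^{2} = 104976$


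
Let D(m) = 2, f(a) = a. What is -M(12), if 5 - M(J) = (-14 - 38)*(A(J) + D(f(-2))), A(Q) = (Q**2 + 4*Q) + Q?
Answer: -10717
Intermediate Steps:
A(Q) = Q**2 + 5*Q
M(J) = 109 + 52*J*(5 + J) (M(J) = 5 - (-14 - 38)*(J*(5 + J) + 2) = 5 - (-52)*(2 + J*(5 + J)) = 5 - (-104 - 52*J*(5 + J)) = 5 + (104 + 52*J*(5 + J)) = 109 + 52*J*(5 + J))
-M(12) = -(109 + 52*12*(5 + 12)) = -(109 + 52*12*17) = -(109 + 10608) = -1*10717 = -10717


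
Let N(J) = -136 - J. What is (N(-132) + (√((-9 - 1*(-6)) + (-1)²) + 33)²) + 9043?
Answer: 10126 + 66*I*√2 ≈ 10126.0 + 93.338*I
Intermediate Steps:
(N(-132) + (√((-9 - 1*(-6)) + (-1)²) + 33)²) + 9043 = ((-136 - 1*(-132)) + (√((-9 - 1*(-6)) + (-1)²) + 33)²) + 9043 = ((-136 + 132) + (√((-9 + 6) + 1) + 33)²) + 9043 = (-4 + (√(-3 + 1) + 33)²) + 9043 = (-4 + (√(-2) + 33)²) + 9043 = (-4 + (I*√2 + 33)²) + 9043 = (-4 + (33 + I*√2)²) + 9043 = 9039 + (33 + I*√2)²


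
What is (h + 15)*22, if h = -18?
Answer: -66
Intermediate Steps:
(h + 15)*22 = (-18 + 15)*22 = -3*22 = -66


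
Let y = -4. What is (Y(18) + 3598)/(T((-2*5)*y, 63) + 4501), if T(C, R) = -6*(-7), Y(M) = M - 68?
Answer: 3548/4543 ≈ 0.78098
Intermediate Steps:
Y(M) = -68 + M
T(C, R) = 42
(Y(18) + 3598)/(T((-2*5)*y, 63) + 4501) = ((-68 + 18) + 3598)/(42 + 4501) = (-50 + 3598)/4543 = 3548*(1/4543) = 3548/4543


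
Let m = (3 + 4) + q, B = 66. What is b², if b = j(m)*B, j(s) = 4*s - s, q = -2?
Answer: 980100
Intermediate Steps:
m = 5 (m = (3 + 4) - 2 = 7 - 2 = 5)
j(s) = 3*s
b = 990 (b = (3*5)*66 = 15*66 = 990)
b² = 990² = 980100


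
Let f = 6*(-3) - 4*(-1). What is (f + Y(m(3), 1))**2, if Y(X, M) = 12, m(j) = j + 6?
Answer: 4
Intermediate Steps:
m(j) = 6 + j
f = -14 (f = -18 + 4 = -14)
(f + Y(m(3), 1))**2 = (-14 + 12)**2 = (-2)**2 = 4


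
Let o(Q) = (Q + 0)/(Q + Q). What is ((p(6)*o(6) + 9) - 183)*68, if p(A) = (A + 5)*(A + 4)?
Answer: -8092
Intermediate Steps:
p(A) = (4 + A)*(5 + A) (p(A) = (5 + A)*(4 + A) = (4 + A)*(5 + A))
o(Q) = ½ (o(Q) = Q/((2*Q)) = Q*(1/(2*Q)) = ½)
((p(6)*o(6) + 9) - 183)*68 = (((20 + 6² + 9*6)*(½) + 9) - 183)*68 = (((20 + 36 + 54)*(½) + 9) - 183)*68 = ((110*(½) + 9) - 183)*68 = ((55 + 9) - 183)*68 = (64 - 183)*68 = -119*68 = -8092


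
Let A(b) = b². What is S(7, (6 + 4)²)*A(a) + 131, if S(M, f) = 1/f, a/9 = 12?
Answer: 6191/25 ≈ 247.64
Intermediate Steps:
a = 108 (a = 9*12 = 108)
S(7, (6 + 4)²)*A(a) + 131 = 108²/(6 + 4)² + 131 = 11664/10² + 131 = 11664/100 + 131 = (1/100)*11664 + 131 = 2916/25 + 131 = 6191/25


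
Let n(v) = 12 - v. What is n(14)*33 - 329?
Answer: -395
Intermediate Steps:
n(14)*33 - 329 = (12 - 1*14)*33 - 329 = (12 - 14)*33 - 329 = -2*33 - 329 = -66 - 329 = -395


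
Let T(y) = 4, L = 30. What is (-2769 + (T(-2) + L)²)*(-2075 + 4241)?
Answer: -3493758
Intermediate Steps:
(-2769 + (T(-2) + L)²)*(-2075 + 4241) = (-2769 + (4 + 30)²)*(-2075 + 4241) = (-2769 + 34²)*2166 = (-2769 + 1156)*2166 = -1613*2166 = -3493758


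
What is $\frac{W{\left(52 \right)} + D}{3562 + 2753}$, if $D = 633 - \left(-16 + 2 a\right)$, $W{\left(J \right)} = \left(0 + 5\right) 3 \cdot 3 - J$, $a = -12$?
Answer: $\frac{222}{2105} \approx 0.10546$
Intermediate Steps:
$W{\left(J \right)} = 45 - J$ ($W{\left(J \right)} = 5 \cdot 9 - J = 45 - J$)
$D = 673$ ($D = 633 + \left(\left(-2\right) \left(-12\right) + 16\right) = 633 + \left(24 + 16\right) = 633 + 40 = 673$)
$\frac{W{\left(52 \right)} + D}{3562 + 2753} = \frac{\left(45 - 52\right) + 673}{3562 + 2753} = \frac{\left(45 - 52\right) + 673}{6315} = \left(-7 + 673\right) \frac{1}{6315} = 666 \cdot \frac{1}{6315} = \frac{222}{2105}$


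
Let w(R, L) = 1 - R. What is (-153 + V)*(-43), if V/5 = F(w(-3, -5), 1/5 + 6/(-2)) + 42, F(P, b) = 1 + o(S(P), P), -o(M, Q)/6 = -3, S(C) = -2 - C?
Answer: -6536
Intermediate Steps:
o(M, Q) = 18 (o(M, Q) = -6*(-3) = 18)
F(P, b) = 19 (F(P, b) = 1 + 18 = 19)
V = 305 (V = 5*(19 + 42) = 5*61 = 305)
(-153 + V)*(-43) = (-153 + 305)*(-43) = 152*(-43) = -6536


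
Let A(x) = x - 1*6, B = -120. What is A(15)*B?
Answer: -1080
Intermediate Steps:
A(x) = -6 + x (A(x) = x - 6 = -6 + x)
A(15)*B = (-6 + 15)*(-120) = 9*(-120) = -1080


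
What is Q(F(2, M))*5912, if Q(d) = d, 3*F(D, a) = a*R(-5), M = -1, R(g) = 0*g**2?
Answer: 0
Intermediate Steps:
R(g) = 0
F(D, a) = 0 (F(D, a) = (a*0)/3 = (1/3)*0 = 0)
Q(F(2, M))*5912 = 0*5912 = 0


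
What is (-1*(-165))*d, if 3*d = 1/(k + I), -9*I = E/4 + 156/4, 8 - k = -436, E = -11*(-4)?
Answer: 495/3946 ≈ 0.12544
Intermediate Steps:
E = 44
k = 444 (k = 8 - 1*(-436) = 8 + 436 = 444)
I = -50/9 (I = -(44/4 + 156/4)/9 = -(44*(1/4) + 156*(1/4))/9 = -(11 + 39)/9 = -1/9*50 = -50/9 ≈ -5.5556)
d = 3/3946 (d = 1/(3*(444 - 50/9)) = 1/(3*(3946/9)) = (1/3)*(9/3946) = 3/3946 ≈ 0.00076026)
(-1*(-165))*d = -1*(-165)*(3/3946) = 165*(3/3946) = 495/3946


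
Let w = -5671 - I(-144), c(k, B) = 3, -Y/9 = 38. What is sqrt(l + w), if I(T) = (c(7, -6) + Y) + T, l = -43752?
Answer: 2*I*sqrt(12235) ≈ 221.22*I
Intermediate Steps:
Y = -342 (Y = -9*38 = -342)
I(T) = -339 + T (I(T) = (3 - 342) + T = -339 + T)
w = -5188 (w = -5671 - (-339 - 144) = -5671 - 1*(-483) = -5671 + 483 = -5188)
sqrt(l + w) = sqrt(-43752 - 5188) = sqrt(-48940) = 2*I*sqrt(12235)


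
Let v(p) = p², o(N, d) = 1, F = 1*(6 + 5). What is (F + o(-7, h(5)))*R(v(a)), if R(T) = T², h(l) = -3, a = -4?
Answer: 3072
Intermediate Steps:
F = 11 (F = 1*11 = 11)
(F + o(-7, h(5)))*R(v(a)) = (11 + 1)*((-4)²)² = 12*16² = 12*256 = 3072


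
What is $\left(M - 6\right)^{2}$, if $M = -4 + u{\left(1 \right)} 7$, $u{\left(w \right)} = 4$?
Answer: $324$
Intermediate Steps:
$M = 24$ ($M = -4 + 4 \cdot 7 = -4 + 28 = 24$)
$\left(M - 6\right)^{2} = \left(24 - 6\right)^{2} = 18^{2} = 324$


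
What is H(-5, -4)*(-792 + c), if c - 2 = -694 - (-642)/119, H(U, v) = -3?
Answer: 527862/119 ≈ 4435.8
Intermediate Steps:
c = -81706/119 (c = 2 + (-694 - (-642)/119) = 2 + (-694 - 1*(-642/119)) = 2 + (-694 + 642/119) = 2 - 81944/119 = -81706/119 ≈ -686.61)
H(-5, -4)*(-792 + c) = -3*(-792 - 81706/119) = -3*(-175954/119) = 527862/119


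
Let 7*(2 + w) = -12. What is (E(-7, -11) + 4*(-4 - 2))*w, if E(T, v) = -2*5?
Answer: 884/7 ≈ 126.29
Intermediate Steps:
w = -26/7 (w = -2 + (1/7)*(-12) = -2 - 12/7 = -26/7 ≈ -3.7143)
E(T, v) = -10
(E(-7, -11) + 4*(-4 - 2))*w = (-10 + 4*(-4 - 2))*(-26/7) = (-10 + 4*(-6))*(-26/7) = (-10 - 24)*(-26/7) = -34*(-26/7) = 884/7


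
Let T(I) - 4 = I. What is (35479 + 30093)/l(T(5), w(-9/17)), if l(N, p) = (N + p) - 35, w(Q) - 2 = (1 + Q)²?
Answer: -4737577/1718 ≈ -2757.6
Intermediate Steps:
T(I) = 4 + I
w(Q) = 2 + (1 + Q)²
l(N, p) = -35 + N + p
(35479 + 30093)/l(T(5), w(-9/17)) = (35479 + 30093)/(-35 + (4 + 5) + (2 + (1 - 9/17)²)) = 65572/(-35 + 9 + (2 + (1 - 9*1/17)²)) = 65572/(-35 + 9 + (2 + (1 - 9/17)²)) = 65572/(-35 + 9 + (2 + (8/17)²)) = 65572/(-35 + 9 + (2 + 64/289)) = 65572/(-35 + 9 + 642/289) = 65572/(-6872/289) = 65572*(-289/6872) = -4737577/1718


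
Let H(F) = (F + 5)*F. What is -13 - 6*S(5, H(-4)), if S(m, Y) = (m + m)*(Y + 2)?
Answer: 107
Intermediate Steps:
H(F) = F*(5 + F) (H(F) = (5 + F)*F = F*(5 + F))
S(m, Y) = 2*m*(2 + Y) (S(m, Y) = (2*m)*(2 + Y) = 2*m*(2 + Y))
-13 - 6*S(5, H(-4)) = -13 - 12*5*(2 - 4*(5 - 4)) = -13 - 12*5*(2 - 4*1) = -13 - 12*5*(2 - 4) = -13 - 12*5*(-2) = -13 - 6*(-20) = -13 + 120 = 107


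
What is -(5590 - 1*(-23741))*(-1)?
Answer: 29331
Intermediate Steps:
-(5590 - 1*(-23741))*(-1) = -(5590 + 23741)*(-1) = -29331*(-1) = -1*(-29331) = 29331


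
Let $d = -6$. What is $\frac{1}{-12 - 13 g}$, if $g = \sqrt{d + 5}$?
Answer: $- \frac{12}{313} + \frac{13 i}{313} \approx -0.038339 + 0.041534 i$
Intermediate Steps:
$g = i$ ($g = \sqrt{-6 + 5} = \sqrt{-1} = i \approx 1.0 i$)
$\frac{1}{-12 - 13 g} = \frac{1}{-12 - 13 i} = \frac{-12 + 13 i}{313}$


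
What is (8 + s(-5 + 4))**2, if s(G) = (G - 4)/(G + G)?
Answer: 441/4 ≈ 110.25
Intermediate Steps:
s(G) = (-4 + G)/(2*G) (s(G) = (-4 + G)/((2*G)) = (-4 + G)*(1/(2*G)) = (-4 + G)/(2*G))
(8 + s(-5 + 4))**2 = (8 + (-4 + (-5 + 4))/(2*(-5 + 4)))**2 = (8 + (1/2)*(-4 - 1)/(-1))**2 = (8 + (1/2)*(-1)*(-5))**2 = (8 + 5/2)**2 = (21/2)**2 = 441/4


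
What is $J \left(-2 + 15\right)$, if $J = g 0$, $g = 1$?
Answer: $0$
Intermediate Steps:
$J = 0$ ($J = 1 \cdot 0 = 0$)
$J \left(-2 + 15\right) = 0 \left(-2 + 15\right) = 0 \cdot 13 = 0$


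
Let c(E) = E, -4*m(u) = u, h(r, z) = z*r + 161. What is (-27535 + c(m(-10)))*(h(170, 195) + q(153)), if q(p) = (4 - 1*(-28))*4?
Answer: -1841318535/2 ≈ -9.2066e+8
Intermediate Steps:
h(r, z) = 161 + r*z (h(r, z) = r*z + 161 = 161 + r*z)
m(u) = -u/4
q(p) = 128 (q(p) = (4 + 28)*4 = 32*4 = 128)
(-27535 + c(m(-10)))*(h(170, 195) + q(153)) = (-27535 - ¼*(-10))*((161 + 170*195) + 128) = (-27535 + 5/2)*((161 + 33150) + 128) = -55065*(33311 + 128)/2 = -55065/2*33439 = -1841318535/2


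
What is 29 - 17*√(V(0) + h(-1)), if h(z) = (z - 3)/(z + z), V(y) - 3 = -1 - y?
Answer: -5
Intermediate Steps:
V(y) = 2 - y (V(y) = 3 + (-1 - y) = 2 - y)
h(z) = (-3 + z)/(2*z) (h(z) = (-3 + z)/((2*z)) = (-3 + z)*(1/(2*z)) = (-3 + z)/(2*z))
29 - 17*√(V(0) + h(-1)) = 29 - 17*√((2 - 1*0) + (½)*(-3 - 1)/(-1)) = 29 - 17*√((2 + 0) + (½)*(-1)*(-4)) = 29 - 17*√(2 + 2) = 29 - 17*√4 = 29 - 17*2 = 29 - 34 = -5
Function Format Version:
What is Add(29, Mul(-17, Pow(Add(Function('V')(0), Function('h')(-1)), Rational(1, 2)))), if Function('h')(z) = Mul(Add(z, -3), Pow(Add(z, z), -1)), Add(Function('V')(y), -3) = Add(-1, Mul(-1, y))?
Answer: -5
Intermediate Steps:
Function('V')(y) = Add(2, Mul(-1, y)) (Function('V')(y) = Add(3, Add(-1, Mul(-1, y))) = Add(2, Mul(-1, y)))
Function('h')(z) = Mul(Rational(1, 2), Pow(z, -1), Add(-3, z)) (Function('h')(z) = Mul(Add(-3, z), Pow(Mul(2, z), -1)) = Mul(Add(-3, z), Mul(Rational(1, 2), Pow(z, -1))) = Mul(Rational(1, 2), Pow(z, -1), Add(-3, z)))
Add(29, Mul(-17, Pow(Add(Function('V')(0), Function('h')(-1)), Rational(1, 2)))) = Add(29, Mul(-17, Pow(Add(Add(2, Mul(-1, 0)), Mul(Rational(1, 2), Pow(-1, -1), Add(-3, -1))), Rational(1, 2)))) = Add(29, Mul(-17, Pow(Add(Add(2, 0), Mul(Rational(1, 2), -1, -4)), Rational(1, 2)))) = Add(29, Mul(-17, Pow(Add(2, 2), Rational(1, 2)))) = Add(29, Mul(-17, Pow(4, Rational(1, 2)))) = Add(29, Mul(-17, 2)) = Add(29, -34) = -5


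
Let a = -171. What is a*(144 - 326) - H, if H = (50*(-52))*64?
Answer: 197522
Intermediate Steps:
H = -166400 (H = -2600*64 = -166400)
a*(144 - 326) - H = -171*(144 - 326) - 1*(-166400) = -171*(-182) + 166400 = 31122 + 166400 = 197522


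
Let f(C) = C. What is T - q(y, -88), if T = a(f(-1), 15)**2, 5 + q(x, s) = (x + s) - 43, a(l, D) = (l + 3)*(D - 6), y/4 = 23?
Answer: 368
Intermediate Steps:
y = 92 (y = 4*23 = 92)
a(l, D) = (-6 + D)*(3 + l) (a(l, D) = (3 + l)*(-6 + D) = (-6 + D)*(3 + l))
q(x, s) = -48 + s + x (q(x, s) = -5 + ((x + s) - 43) = -5 + ((s + x) - 43) = -5 + (-43 + s + x) = -48 + s + x)
T = 324 (T = (-18 - 6*(-1) + 3*15 + 15*(-1))**2 = (-18 + 6 + 45 - 15)**2 = 18**2 = 324)
T - q(y, -88) = 324 - (-48 - 88 + 92) = 324 - 1*(-44) = 324 + 44 = 368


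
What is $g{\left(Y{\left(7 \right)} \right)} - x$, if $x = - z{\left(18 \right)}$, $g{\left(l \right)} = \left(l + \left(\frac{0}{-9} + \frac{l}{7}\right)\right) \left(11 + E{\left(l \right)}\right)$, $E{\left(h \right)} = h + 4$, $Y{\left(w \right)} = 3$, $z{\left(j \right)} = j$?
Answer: $\frac{558}{7} \approx 79.714$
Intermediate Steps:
$E{\left(h \right)} = 4 + h$
$g{\left(l \right)} = \frac{8 l \left(15 + l\right)}{7}$ ($g{\left(l \right)} = \left(l + \left(\frac{0}{-9} + \frac{l}{7}\right)\right) \left(11 + \left(4 + l\right)\right) = \left(l + \left(0 \left(- \frac{1}{9}\right) + l \frac{1}{7}\right)\right) \left(15 + l\right) = \left(l + \left(0 + \frac{l}{7}\right)\right) \left(15 + l\right) = \left(l + \frac{l}{7}\right) \left(15 + l\right) = \frac{8 l}{7} \left(15 + l\right) = \frac{8 l \left(15 + l\right)}{7}$)
$x = -18$ ($x = \left(-1\right) 18 = -18$)
$g{\left(Y{\left(7 \right)} \right)} - x = \frac{8}{7} \cdot 3 \left(15 + 3\right) - -18 = \frac{8}{7} \cdot 3 \cdot 18 + 18 = \frac{432}{7} + 18 = \frac{558}{7}$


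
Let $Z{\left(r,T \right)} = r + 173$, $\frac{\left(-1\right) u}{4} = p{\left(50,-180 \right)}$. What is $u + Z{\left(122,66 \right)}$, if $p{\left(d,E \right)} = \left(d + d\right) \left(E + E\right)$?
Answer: $144295$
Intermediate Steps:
$p{\left(d,E \right)} = 4 E d$ ($p{\left(d,E \right)} = 2 d 2 E = 4 E d$)
$u = 144000$ ($u = - 4 \cdot 4 \left(-180\right) 50 = \left(-4\right) \left(-36000\right) = 144000$)
$Z{\left(r,T \right)} = 173 + r$
$u + Z{\left(122,66 \right)} = 144000 + \left(173 + 122\right) = 144000 + 295 = 144295$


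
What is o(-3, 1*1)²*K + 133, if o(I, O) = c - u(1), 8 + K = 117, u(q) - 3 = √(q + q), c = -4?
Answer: 5692 + 1526*√2 ≈ 7850.1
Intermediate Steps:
u(q) = 3 + √2*√q (u(q) = 3 + √(q + q) = 3 + √(2*q) = 3 + √2*√q)
K = 109 (K = -8 + 117 = 109)
o(I, O) = -7 - √2 (o(I, O) = -4 - (3 + √2*√1) = -4 - (3 + √2*1) = -4 - (3 + √2) = -4 + (-3 - √2) = -7 - √2)
o(-3, 1*1)²*K + 133 = (-7 - √2)²*109 + 133 = 109*(-7 - √2)² + 133 = 133 + 109*(-7 - √2)²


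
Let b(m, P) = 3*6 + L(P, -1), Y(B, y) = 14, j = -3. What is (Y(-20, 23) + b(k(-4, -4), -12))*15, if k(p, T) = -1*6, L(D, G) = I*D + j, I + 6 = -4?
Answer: 2235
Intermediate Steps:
I = -10 (I = -6 - 4 = -10)
L(D, G) = -3 - 10*D (L(D, G) = -10*D - 3 = -3 - 10*D)
k(p, T) = -6
b(m, P) = 15 - 10*P (b(m, P) = 3*6 + (-3 - 10*P) = 18 + (-3 - 10*P) = 15 - 10*P)
(Y(-20, 23) + b(k(-4, -4), -12))*15 = (14 + (15 - 10*(-12)))*15 = (14 + (15 + 120))*15 = (14 + 135)*15 = 149*15 = 2235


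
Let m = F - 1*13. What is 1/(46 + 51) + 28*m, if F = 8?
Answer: -13579/97 ≈ -139.99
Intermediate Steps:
m = -5 (m = 8 - 1*13 = 8 - 13 = -5)
1/(46 + 51) + 28*m = 1/(46 + 51) + 28*(-5) = 1/97 - 140 = -13579/97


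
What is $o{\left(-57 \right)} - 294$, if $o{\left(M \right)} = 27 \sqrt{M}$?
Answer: $-294 + 27 i \sqrt{57} \approx -294.0 + 203.85 i$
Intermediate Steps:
$o{\left(-57 \right)} - 294 = 27 \sqrt{-57} - 294 = 27 i \sqrt{57} - 294 = -294 + 27 i \sqrt{57}$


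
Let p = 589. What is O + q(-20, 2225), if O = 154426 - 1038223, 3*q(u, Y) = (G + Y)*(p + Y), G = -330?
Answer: 893713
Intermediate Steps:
q(u, Y) = (-330 + Y)*(589 + Y)/3 (q(u, Y) = ((-330 + Y)*(589 + Y))/3 = (-330 + Y)*(589 + Y)/3)
O = -883797
O + q(-20, 2225) = -883797 + (-64790 + (⅓)*2225² + (259/3)*2225) = -883797 + (-64790 + (⅓)*4950625 + 576275/3) = -883797 + (-64790 + 4950625/3 + 576275/3) = -883797 + 1777510 = 893713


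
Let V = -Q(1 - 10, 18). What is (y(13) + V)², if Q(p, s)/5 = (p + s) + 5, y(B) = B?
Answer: 3249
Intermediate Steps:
Q(p, s) = 25 + 5*p + 5*s (Q(p, s) = 5*((p + s) + 5) = 5*(5 + p + s) = 25 + 5*p + 5*s)
V = -70 (V = -(25 + 5*(1 - 10) + 5*18) = -(25 + 5*(-9) + 90) = -(25 - 45 + 90) = -1*70 = -70)
(y(13) + V)² = (13 - 70)² = (-57)² = 3249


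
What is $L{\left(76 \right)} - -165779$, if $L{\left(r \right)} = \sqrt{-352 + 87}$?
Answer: $165779 + i \sqrt{265} \approx 1.6578 \cdot 10^{5} + 16.279 i$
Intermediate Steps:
$L{\left(r \right)} = i \sqrt{265}$ ($L{\left(r \right)} = \sqrt{-265} = i \sqrt{265}$)
$L{\left(76 \right)} - -165779 = i \sqrt{265} - -165779 = i \sqrt{265} + 165779 = 165779 + i \sqrt{265}$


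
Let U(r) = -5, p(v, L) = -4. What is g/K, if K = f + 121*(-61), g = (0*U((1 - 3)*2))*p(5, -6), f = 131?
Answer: 0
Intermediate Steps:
g = 0 (g = (0*(-5))*(-4) = 0*(-4) = 0)
K = -7250 (K = 131 + 121*(-61) = 131 - 7381 = -7250)
g/K = 0/(-7250) = 0*(-1/7250) = 0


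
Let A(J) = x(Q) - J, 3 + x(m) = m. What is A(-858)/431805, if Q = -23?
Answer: 832/431805 ≈ 0.0019268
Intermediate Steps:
x(m) = -3 + m
A(J) = -26 - J (A(J) = (-3 - 23) - J = -26 - J)
A(-858)/431805 = (-26 - 1*(-858))/431805 = (-26 + 858)*(1/431805) = 832*(1/431805) = 832/431805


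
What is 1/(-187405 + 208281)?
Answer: 1/20876 ≈ 4.7902e-5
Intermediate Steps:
1/(-187405 + 208281) = 1/20876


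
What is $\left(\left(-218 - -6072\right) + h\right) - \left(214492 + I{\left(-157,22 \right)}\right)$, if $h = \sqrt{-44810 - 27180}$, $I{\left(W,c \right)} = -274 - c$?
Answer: $-208342 + i \sqrt{71990} \approx -2.0834 \cdot 10^{5} + 268.31 i$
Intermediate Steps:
$h = i \sqrt{71990}$ ($h = \sqrt{-71990} = i \sqrt{71990} \approx 268.31 i$)
$\left(\left(-218 - -6072\right) + h\right) - \left(214492 + I{\left(-157,22 \right)}\right) = \left(\left(-218 - -6072\right) + i \sqrt{71990}\right) - \left(214492 - 296\right) = \left(\left(-218 + 6072\right) + i \sqrt{71990}\right) - \left(214492 - 296\right) = \left(5854 + i \sqrt{71990}\right) - \left(214492 - 296\right) = \left(5854 + i \sqrt{71990}\right) - 214196 = -208342 + i \sqrt{71990}$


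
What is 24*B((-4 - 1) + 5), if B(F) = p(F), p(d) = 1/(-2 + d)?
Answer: -12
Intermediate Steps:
B(F) = 1/(-2 + F)
24*B((-4 - 1) + 5) = 24/(-2 + ((-4 - 1) + 5)) = 24/(-2 + (-5 + 5)) = 24/(-2 + 0) = 24/(-2) = 24*(-½) = -12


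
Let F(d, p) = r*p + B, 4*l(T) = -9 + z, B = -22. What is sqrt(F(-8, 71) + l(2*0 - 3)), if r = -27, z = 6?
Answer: I*sqrt(7759)/2 ≈ 44.043*I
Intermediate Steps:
l(T) = -3/4 (l(T) = (-9 + 6)/4 = (1/4)*(-3) = -3/4)
F(d, p) = -22 - 27*p (F(d, p) = -27*p - 22 = -22 - 27*p)
sqrt(F(-8, 71) + l(2*0 - 3)) = sqrt((-22 - 27*71) - 3/4) = sqrt((-22 - 1917) - 3/4) = sqrt(-1939 - 3/4) = sqrt(-7759/4) = I*sqrt(7759)/2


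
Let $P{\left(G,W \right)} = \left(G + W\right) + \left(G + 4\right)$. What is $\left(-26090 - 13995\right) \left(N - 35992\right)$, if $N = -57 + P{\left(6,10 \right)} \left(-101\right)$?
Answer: $1550287375$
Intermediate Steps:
$P{\left(G,W \right)} = 4 + W + 2 G$ ($P{\left(G,W \right)} = \left(G + W\right) + \left(4 + G\right) = 4 + W + 2 G$)
$N = -2683$ ($N = -57 + \left(4 + 10 + 2 \cdot 6\right) \left(-101\right) = -57 + \left(4 + 10 + 12\right) \left(-101\right) = -57 + 26 \left(-101\right) = -57 - 2626 = -2683$)
$\left(-26090 - 13995\right) \left(N - 35992\right) = \left(-26090 - 13995\right) \left(-2683 - 35992\right) = \left(-40085\right) \left(-38675\right) = 1550287375$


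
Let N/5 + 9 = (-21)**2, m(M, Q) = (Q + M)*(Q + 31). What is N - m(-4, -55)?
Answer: 744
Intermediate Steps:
m(M, Q) = (31 + Q)*(M + Q) (m(M, Q) = (M + Q)*(31 + Q) = (31 + Q)*(M + Q))
N = 2160 (N = -45 + 5*(-21)**2 = -45 + 5*441 = -45 + 2205 = 2160)
N - m(-4, -55) = 2160 - ((-55)**2 + 31*(-4) + 31*(-55) - 4*(-55)) = 2160 - (3025 - 124 - 1705 + 220) = 2160 - 1*1416 = 2160 - 1416 = 744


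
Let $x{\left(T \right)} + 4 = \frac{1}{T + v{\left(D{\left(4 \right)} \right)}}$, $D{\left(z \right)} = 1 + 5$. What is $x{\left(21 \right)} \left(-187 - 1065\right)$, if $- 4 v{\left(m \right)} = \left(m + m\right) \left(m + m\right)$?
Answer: $\frac{76372}{15} \approx 5091.5$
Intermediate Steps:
$D{\left(z \right)} = 6$
$v{\left(m \right)} = - m^{2}$ ($v{\left(m \right)} = - \frac{\left(m + m\right) \left(m + m\right)}{4} = - \frac{2 m 2 m}{4} = - \frac{4 m^{2}}{4} = - m^{2}$)
$x{\left(T \right)} = -4 + \frac{1}{-36 + T}$ ($x{\left(T \right)} = -4 + \frac{1}{T - 6^{2}} = -4 + \frac{1}{T - 36} = -4 + \frac{1}{-36 + T}$)
$x{\left(21 \right)} \left(-187 - 1065\right) = \frac{145 - 84}{-36 + 21} \left(-187 - 1065\right) = \frac{145 - 84}{-15} \left(-1252\right) = \left(- \frac{1}{15}\right) 61 \left(-1252\right) = \left(- \frac{61}{15}\right) \left(-1252\right) = \frac{76372}{15}$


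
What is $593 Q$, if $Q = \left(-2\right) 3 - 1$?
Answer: $-4151$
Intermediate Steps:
$Q = -7$ ($Q = -6 - 1 = -7$)
$593 Q = 593 \left(-7\right) = -4151$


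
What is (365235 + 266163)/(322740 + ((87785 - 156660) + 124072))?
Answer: 210466/125979 ≈ 1.6706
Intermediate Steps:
(365235 + 266163)/(322740 + ((87785 - 156660) + 124072)) = 631398/(322740 + (-68875 + 124072)) = 631398/(322740 + 55197) = 631398/377937 = 631398*(1/377937) = 210466/125979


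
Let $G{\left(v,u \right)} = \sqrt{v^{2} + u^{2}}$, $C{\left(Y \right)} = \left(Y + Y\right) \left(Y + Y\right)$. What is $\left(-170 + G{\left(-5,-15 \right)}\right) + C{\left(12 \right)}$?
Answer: $406 + 5 \sqrt{10} \approx 421.81$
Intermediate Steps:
$C{\left(Y \right)} = 4 Y^{2}$ ($C{\left(Y \right)} = 2 Y 2 Y = 4 Y^{2}$)
$G{\left(v,u \right)} = \sqrt{u^{2} + v^{2}}$
$\left(-170 + G{\left(-5,-15 \right)}\right) + C{\left(12 \right)} = \left(-170 + \sqrt{\left(-15\right)^{2} + \left(-5\right)^{2}}\right) + 4 \cdot 12^{2} = \left(-170 + \sqrt{225 + 25}\right) + 4 \cdot 144 = \left(-170 + \sqrt{250}\right) + 576 = \left(-170 + 5 \sqrt{10}\right) + 576 = 406 + 5 \sqrt{10}$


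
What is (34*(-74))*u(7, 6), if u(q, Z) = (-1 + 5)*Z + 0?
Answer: -60384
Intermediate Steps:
u(q, Z) = 4*Z (u(q, Z) = 4*Z + 0 = 4*Z)
(34*(-74))*u(7, 6) = (34*(-74))*(4*6) = -2516*24 = -60384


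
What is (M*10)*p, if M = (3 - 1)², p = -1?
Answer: -40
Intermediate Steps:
M = 4 (M = 2² = 4)
(M*10)*p = (4*10)*(-1) = 40*(-1) = -40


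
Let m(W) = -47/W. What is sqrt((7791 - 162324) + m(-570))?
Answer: I*sqrt(50207744910)/570 ≈ 393.11*I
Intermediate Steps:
sqrt((7791 - 162324) + m(-570)) = sqrt((7791 - 162324) - 47/(-570)) = sqrt(-154533 - 47*(-1/570)) = sqrt(-154533 + 47/570) = sqrt(-88083763/570) = I*sqrt(50207744910)/570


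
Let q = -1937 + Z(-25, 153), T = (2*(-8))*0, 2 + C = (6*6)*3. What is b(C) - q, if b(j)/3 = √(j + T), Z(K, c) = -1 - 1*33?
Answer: 1971 + 3*√106 ≈ 2001.9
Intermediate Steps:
Z(K, c) = -34 (Z(K, c) = -1 - 33 = -34)
C = 106 (C = -2 + (6*6)*3 = -2 + 36*3 = -2 + 108 = 106)
T = 0 (T = -16*0 = 0)
q = -1971 (q = -1937 - 34 = -1971)
b(j) = 3*√j (b(j) = 3*√(j + 0) = 3*√j)
b(C) - q = 3*√106 - 1*(-1971) = 3*√106 + 1971 = 1971 + 3*√106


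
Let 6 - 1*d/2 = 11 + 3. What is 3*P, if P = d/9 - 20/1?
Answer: -196/3 ≈ -65.333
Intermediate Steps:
d = -16 (d = 12 - 2*(11 + 3) = 12 - 2*14 = 12 - 28 = -16)
P = -196/9 (P = -16/9 - 20/1 = -16*1/9 - 20*1 = -16/9 - 20 = -196/9 ≈ -21.778)
3*P = 3*(-196/9) = -196/3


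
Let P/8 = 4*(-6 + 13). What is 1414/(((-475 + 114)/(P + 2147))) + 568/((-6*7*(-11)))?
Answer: -774346690/83391 ≈ -9285.7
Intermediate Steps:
P = 224 (P = 8*(4*(-6 + 13)) = 8*(4*7) = 8*28 = 224)
1414/(((-475 + 114)/(P + 2147))) + 568/((-6*7*(-11))) = 1414/(((-475 + 114)/(224 + 2147))) + 568/((-6*7*(-11))) = 1414/((-361/2371)) + 568/((-42*(-11))) = 1414/((-361*1/2371)) + 568/462 = 1414/(-361/2371) + 568*(1/462) = 1414*(-2371/361) + 284/231 = -3352594/361 + 284/231 = -774346690/83391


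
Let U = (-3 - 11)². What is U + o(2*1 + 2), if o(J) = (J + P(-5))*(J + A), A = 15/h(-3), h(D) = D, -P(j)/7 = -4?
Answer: 164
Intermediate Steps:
P(j) = 28 (P(j) = -7*(-4) = 28)
U = 196 (U = (-14)² = 196)
A = -5 (A = 15/(-3) = 15*(-⅓) = -5)
o(J) = (-5 + J)*(28 + J) (o(J) = (J + 28)*(J - 5) = (28 + J)*(-5 + J) = (-5 + J)*(28 + J))
U + o(2*1 + 2) = 196 + (-140 + (2*1 + 2)² + 23*(2*1 + 2)) = 196 + (-140 + (2 + 2)² + 23*(2 + 2)) = 196 + (-140 + 4² + 23*4) = 196 + (-140 + 16 + 92) = 196 - 32 = 164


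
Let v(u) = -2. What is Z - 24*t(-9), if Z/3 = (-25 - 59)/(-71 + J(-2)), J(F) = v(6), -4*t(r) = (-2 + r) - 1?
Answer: -5004/73 ≈ -68.548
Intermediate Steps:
t(r) = 3/4 - r/4 (t(r) = -((-2 + r) - 1)/4 = -(-3 + r)/4 = 3/4 - r/4)
J(F) = -2
Z = 252/73 (Z = 3*((-25 - 59)/(-71 - 2)) = 3*(-84/(-73)) = 3*(-84*(-1/73)) = 3*(84/73) = 252/73 ≈ 3.4521)
Z - 24*t(-9) = 252/73 - 24*(3/4 - 1/4*(-9)) = 252/73 - 24*(3/4 + 9/4) = 252/73 - 24*3 = 252/73 - 72 = -5004/73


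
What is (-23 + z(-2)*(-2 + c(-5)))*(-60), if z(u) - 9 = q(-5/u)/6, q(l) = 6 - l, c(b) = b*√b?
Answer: 2530 + 2875*I*√5 ≈ 2530.0 + 6428.7*I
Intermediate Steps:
c(b) = b^(3/2)
z(u) = 10 + 5/(6*u) (z(u) = 9 + (6 - (-5)/u)/6 = 9 + (6 + 5/u)*(⅙) = 9 + (1 + 5/(6*u)) = 10 + 5/(6*u))
(-23 + z(-2)*(-2 + c(-5)))*(-60) = (-23 + (10 + (⅚)/(-2))*(-2 + (-5)^(3/2)))*(-60) = (-23 + (10 + (⅚)*(-½))*(-2 - 5*I*√5))*(-60) = (-23 + (10 - 5/12)*(-2 - 5*I*√5))*(-60) = (-23 + 115*(-2 - 5*I*√5)/12)*(-60) = (-23 + (-115/6 - 575*I*√5/12))*(-60) = (-253/6 - 575*I*√5/12)*(-60) = 2530 + 2875*I*√5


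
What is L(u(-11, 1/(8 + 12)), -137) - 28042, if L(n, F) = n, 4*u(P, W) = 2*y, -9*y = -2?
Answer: -252377/9 ≈ -28042.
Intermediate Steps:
y = 2/9 (y = -⅑*(-2) = 2/9 ≈ 0.22222)
u(P, W) = ⅑ (u(P, W) = (2*(2/9))/4 = (¼)*(4/9) = ⅑)
L(u(-11, 1/(8 + 12)), -137) - 28042 = ⅑ - 28042 = -252377/9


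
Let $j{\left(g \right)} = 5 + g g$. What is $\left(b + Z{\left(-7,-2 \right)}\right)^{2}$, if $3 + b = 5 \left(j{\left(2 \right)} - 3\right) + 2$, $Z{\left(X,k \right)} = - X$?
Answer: $1296$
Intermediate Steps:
$j{\left(g \right)} = 5 + g^{2}$
$b = 29$ ($b = -3 + \left(5 \left(\left(5 + 2^{2}\right) - 3\right) + 2\right) = -3 + \left(5 \left(\left(5 + 4\right) - 3\right) + 2\right) = -3 + \left(5 \left(9 - 3\right) + 2\right) = -3 + \left(5 \cdot 6 + 2\right) = -3 + \left(30 + 2\right) = -3 + 32 = 29$)
$\left(b + Z{\left(-7,-2 \right)}\right)^{2} = \left(29 - -7\right)^{2} = \left(29 + 7\right)^{2} = 36^{2} = 1296$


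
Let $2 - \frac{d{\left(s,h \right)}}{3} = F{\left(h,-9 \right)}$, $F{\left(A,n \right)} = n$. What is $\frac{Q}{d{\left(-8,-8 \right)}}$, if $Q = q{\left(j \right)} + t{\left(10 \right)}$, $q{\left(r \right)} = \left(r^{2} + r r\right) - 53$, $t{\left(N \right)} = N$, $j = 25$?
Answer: $\frac{1207}{33} \approx 36.576$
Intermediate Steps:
$d{\left(s,h \right)} = 33$ ($d{\left(s,h \right)} = 6 - -27 = 6 + 27 = 33$)
$q{\left(r \right)} = -53 + 2 r^{2}$ ($q{\left(r \right)} = \left(r^{2} + r^{2}\right) - 53 = 2 r^{2} - 53 = -53 + 2 r^{2}$)
$Q = 1207$ ($Q = \left(-53 + 2 \cdot 25^{2}\right) + 10 = \left(-53 + 2 \cdot 625\right) + 10 = \left(-53 + 1250\right) + 10 = 1197 + 10 = 1207$)
$\frac{Q}{d{\left(-8,-8 \right)}} = \frac{1207}{33}$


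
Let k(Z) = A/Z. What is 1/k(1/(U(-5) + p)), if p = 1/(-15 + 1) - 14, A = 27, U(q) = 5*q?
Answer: -14/14769 ≈ -0.00094793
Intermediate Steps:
p = -197/14 (p = 1/(-14) - 14 = -1/14 - 14 = -197/14 ≈ -14.071)
k(Z) = 27/Z
1/k(1/(U(-5) + p)) = 1/(27/(1/(5*(-5) - 197/14))) = 1/(27/(1/(-25 - 197/14))) = 1/(27/(1/(-547/14))) = 1/(27/(-14/547)) = 1/(27*(-547/14)) = 1/(-14769/14) = -14/14769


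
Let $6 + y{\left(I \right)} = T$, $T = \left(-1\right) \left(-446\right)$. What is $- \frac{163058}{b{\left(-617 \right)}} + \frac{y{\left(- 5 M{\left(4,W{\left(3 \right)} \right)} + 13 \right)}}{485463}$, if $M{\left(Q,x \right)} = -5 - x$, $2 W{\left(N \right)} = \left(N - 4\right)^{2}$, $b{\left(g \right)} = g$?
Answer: $\frac{7196263394}{27230061} \approx 264.28$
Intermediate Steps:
$W{\left(N \right)} = \frac{\left(-4 + N\right)^{2}}{2}$ ($W{\left(N \right)} = \frac{\left(N - 4\right)^{2}}{2} = \frac{\left(-4 + N\right)^{2}}{2}$)
$T = 446$
$y{\left(I \right)} = 440$ ($y{\left(I \right)} = -6 + 446 = 440$)
$- \frac{163058}{b{\left(-617 \right)}} + \frac{y{\left(- 5 M{\left(4,W{\left(3 \right)} \right)} + 13 \right)}}{485463} = - \frac{163058}{-617} + \frac{440}{485463} = \left(-163058\right) \left(- \frac{1}{617}\right) + 440 \cdot \frac{1}{485463} = \frac{163058}{617} + \frac{40}{44133} = \frac{7196263394}{27230061}$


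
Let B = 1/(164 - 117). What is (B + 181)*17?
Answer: 144636/47 ≈ 3077.4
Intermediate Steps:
B = 1/47 ≈ 0.021277
(B + 181)*17 = (1/47 + 181)*17 = (8508/47)*17 = 144636/47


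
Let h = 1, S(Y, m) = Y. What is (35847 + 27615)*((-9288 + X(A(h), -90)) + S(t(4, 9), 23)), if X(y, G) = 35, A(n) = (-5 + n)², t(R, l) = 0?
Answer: -587213886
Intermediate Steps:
(35847 + 27615)*((-9288 + X(A(h), -90)) + S(t(4, 9), 23)) = (35847 + 27615)*((-9288 + 35) + 0) = 63462*(-9253 + 0) = 63462*(-9253) = -587213886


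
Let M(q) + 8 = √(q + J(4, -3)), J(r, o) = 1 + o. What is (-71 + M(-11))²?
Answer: (79 - I*√13)² ≈ 6228.0 - 569.68*I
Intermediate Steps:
M(q) = -8 + √(-2 + q) (M(q) = -8 + √(q + (1 - 3)) = -8 + √(q - 2) = -8 + √(-2 + q))
(-71 + M(-11))² = (-71 + (-8 + √(-2 - 11)))² = (-71 + (-8 + √(-13)))² = (-71 + (-8 + I*√13))² = (-79 + I*√13)²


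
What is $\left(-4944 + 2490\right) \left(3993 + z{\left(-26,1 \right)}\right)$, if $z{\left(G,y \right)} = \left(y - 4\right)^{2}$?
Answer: $-9820908$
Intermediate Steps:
$z{\left(G,y \right)} = \left(-4 + y\right)^{2}$
$\left(-4944 + 2490\right) \left(3993 + z{\left(-26,1 \right)}\right) = \left(-4944 + 2490\right) \left(3993 + \left(-4 + 1\right)^{2}\right) = - 2454 \left(3993 + \left(-3\right)^{2}\right) = - 2454 \left(3993 + 9\right) = \left(-2454\right) 4002 = -9820908$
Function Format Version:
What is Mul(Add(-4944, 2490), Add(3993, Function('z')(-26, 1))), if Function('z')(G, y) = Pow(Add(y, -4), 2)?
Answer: -9820908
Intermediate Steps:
Function('z')(G, y) = Pow(Add(-4, y), 2)
Mul(Add(-4944, 2490), Add(3993, Function('z')(-26, 1))) = Mul(Add(-4944, 2490), Add(3993, Pow(Add(-4, 1), 2))) = Mul(-2454, Add(3993, Pow(-3, 2))) = Mul(-2454, Add(3993, 9)) = Mul(-2454, 4002) = -9820908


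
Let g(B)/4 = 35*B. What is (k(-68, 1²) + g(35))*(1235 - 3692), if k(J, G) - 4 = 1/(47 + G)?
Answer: -192786867/16 ≈ -1.2049e+7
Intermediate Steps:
k(J, G) = 4 + 1/(47 + G)
g(B) = 140*B (g(B) = 4*(35*B) = 140*B)
(k(-68, 1²) + g(35))*(1235 - 3692) = ((189 + 4*1²)/(47 + 1²) + 140*35)*(1235 - 3692) = ((189 + 4*1)/(47 + 1) + 4900)*(-2457) = ((189 + 4)/48 + 4900)*(-2457) = ((1/48)*193 + 4900)*(-2457) = (193/48 + 4900)*(-2457) = (235393/48)*(-2457) = -192786867/16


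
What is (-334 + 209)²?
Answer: 15625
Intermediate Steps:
(-334 + 209)² = (-125)² = 15625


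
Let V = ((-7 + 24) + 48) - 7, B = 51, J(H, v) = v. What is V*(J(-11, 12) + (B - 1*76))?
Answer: -754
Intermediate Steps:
V = 58 (V = (17 + 48) - 7 = 65 - 7 = 58)
V*(J(-11, 12) + (B - 1*76)) = 58*(12 + (51 - 1*76)) = 58*(12 + (51 - 76)) = 58*(12 - 25) = 58*(-13) = -754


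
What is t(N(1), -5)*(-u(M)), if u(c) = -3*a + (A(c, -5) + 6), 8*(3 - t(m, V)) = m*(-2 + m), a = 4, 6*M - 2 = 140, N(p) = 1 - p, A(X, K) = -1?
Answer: 21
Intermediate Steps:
M = 71/3 (M = 1/3 + (1/6)*140 = 1/3 + 70/3 = 71/3 ≈ 23.667)
t(m, V) = 3 - m*(-2 + m)/8
u(c) = -7 (u(c) = -3*4 + (-1 + 6) = -12 + 5 = -7)
t(N(1), -5)*(-u(M)) = (3 - (1 - 1*1)**2/8 + (1 - 1*1)/4)*(-1*(-7)) = (3 - (1 - 1)**2/8 + (1 - 1)/4)*7 = (3 - 1/8*0**2 + (1/4)*0)*7 = (3 - 1/8*0 + 0)*7 = (3 + 0 + 0)*7 = 3*7 = 21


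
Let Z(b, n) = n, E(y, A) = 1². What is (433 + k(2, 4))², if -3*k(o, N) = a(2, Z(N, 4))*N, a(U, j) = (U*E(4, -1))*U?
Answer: 1646089/9 ≈ 1.8290e+5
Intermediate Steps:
E(y, A) = 1
a(U, j) = U² (a(U, j) = (U*1)*U = U*U = U²)
k(o, N) = -4*N/3 (k(o, N) = -2²*N/3 = -4*N/3)
(433 + k(2, 4))² = (433 - 4/3*4)² = (433 - 16/3)² = (1283/3)² = 1646089/9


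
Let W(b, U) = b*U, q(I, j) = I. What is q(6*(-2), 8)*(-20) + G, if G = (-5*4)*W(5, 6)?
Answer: -360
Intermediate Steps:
W(b, U) = U*b
G = -600 (G = (-5*4)*(6*5) = -20*30 = -600)
q(6*(-2), 8)*(-20) + G = (6*(-2))*(-20) - 600 = -12*(-20) - 600 = 240 - 600 = -360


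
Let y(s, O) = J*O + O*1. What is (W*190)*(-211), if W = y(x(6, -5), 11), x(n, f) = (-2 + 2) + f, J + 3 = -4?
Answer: 2645940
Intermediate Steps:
J = -7 (J = -3 - 4 = -7)
x(n, f) = f (x(n, f) = 0 + f = f)
y(s, O) = -6*O (y(s, O) = -7*O + O*1 = -7*O + O = -6*O)
W = -66 (W = -6*11 = -66)
(W*190)*(-211) = -66*190*(-211) = -12540*(-211) = 2645940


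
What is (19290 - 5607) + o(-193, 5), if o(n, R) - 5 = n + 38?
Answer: 13533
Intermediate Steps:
o(n, R) = 43 + n (o(n, R) = 5 + (n + 38) = 5 + (38 + n) = 43 + n)
(19290 - 5607) + o(-193, 5) = (19290 - 5607) + (43 - 193) = 13683 - 150 = 13533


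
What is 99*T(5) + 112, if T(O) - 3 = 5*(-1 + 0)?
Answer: -86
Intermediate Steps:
T(O) = -2 (T(O) = 3 + 5*(-1 + 0) = 3 + 5*(-1) = 3 - 5 = -2)
99*T(5) + 112 = 99*(-2) + 112 = -198 + 112 = -86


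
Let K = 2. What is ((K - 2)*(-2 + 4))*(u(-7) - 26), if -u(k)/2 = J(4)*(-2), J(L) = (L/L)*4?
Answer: 0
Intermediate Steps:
J(L) = 4 (J(L) = 1*4 = 4)
u(k) = 16 (u(k) = -8*(-2) = -2*(-8) = 16)
((K - 2)*(-2 + 4))*(u(-7) - 26) = ((2 - 2)*(-2 + 4))*(16 - 26) = (0*2)*(-10) = 0*(-10) = 0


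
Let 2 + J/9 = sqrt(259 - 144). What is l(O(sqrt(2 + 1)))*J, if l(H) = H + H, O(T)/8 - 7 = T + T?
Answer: -144*(2 - sqrt(115))*(7 + 2*sqrt(3)) ≈ 13145.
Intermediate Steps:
J = -18 + 9*sqrt(115) (J = -18 + 9*sqrt(259 - 144) = -18 + 9*sqrt(115) ≈ 78.514)
O(T) = 56 + 16*T (O(T) = 56 + 8*(T + T) = 56 + 8*(2*T) = 56 + 16*T)
l(H) = 2*H
l(O(sqrt(2 + 1)))*J = (2*(56 + 16*sqrt(2 + 1)))*(-18 + 9*sqrt(115)) = (2*(56 + 16*sqrt(3)))*(-18 + 9*sqrt(115)) = (112 + 32*sqrt(3))*(-18 + 9*sqrt(115)) = (-18 + 9*sqrt(115))*(112 + 32*sqrt(3))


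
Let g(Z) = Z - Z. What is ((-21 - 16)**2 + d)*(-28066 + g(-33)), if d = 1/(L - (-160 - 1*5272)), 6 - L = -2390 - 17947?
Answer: -990336202416/25775 ≈ -3.8422e+7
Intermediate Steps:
g(Z) = 0
L = 20343 (L = 6 - (-2390 - 17947) = 6 - 1*(-20337) = 6 + 20337 = 20343)
d = 1/25775 (d = 1/(20343 - (-160 - 1*5272)) = 1/(20343 - (-160 - 5272)) = 1/(20343 - 1*(-5432)) = 1/(20343 + 5432) = 1/25775 ≈ 3.8797e-5)
((-21 - 16)**2 + d)*(-28066 + g(-33)) = ((-21 - 16)**2 + 1/25775)*(-28066 + 0) = ((-37)**2 + 1/25775)*(-28066) = (1369 + 1/25775)*(-28066) = (35285976/25775)*(-28066) = -990336202416/25775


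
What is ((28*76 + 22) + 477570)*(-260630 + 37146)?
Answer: -107209744480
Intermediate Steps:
((28*76 + 22) + 477570)*(-260630 + 37146) = ((2128 + 22) + 477570)*(-223484) = (2150 + 477570)*(-223484) = 479720*(-223484) = -107209744480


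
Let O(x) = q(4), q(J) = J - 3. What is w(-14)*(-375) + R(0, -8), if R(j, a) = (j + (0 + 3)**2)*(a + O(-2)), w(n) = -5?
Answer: 1812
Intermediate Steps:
q(J) = -3 + J
O(x) = 1 (O(x) = -3 + 4 = 1)
R(j, a) = (1 + a)*(9 + j) (R(j, a) = (j + (0 + 3)**2)*(a + 1) = (j + 3**2)*(1 + a) = (j + 9)*(1 + a) = (9 + j)*(1 + a) = (1 + a)*(9 + j))
w(-14)*(-375) + R(0, -8) = -5*(-375) + (9 + 0 + 9*(-8) - 8*0) = 1875 + (9 + 0 - 72 + 0) = 1875 - 63 = 1812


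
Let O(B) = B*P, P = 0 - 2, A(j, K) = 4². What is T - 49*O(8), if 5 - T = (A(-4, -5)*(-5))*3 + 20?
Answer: 1009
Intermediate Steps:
A(j, K) = 16
T = 225 (T = 5 - ((16*(-5))*3 + 20) = 5 - (-80*3 + 20) = 5 - (-240 + 20) = 5 - 1*(-220) = 5 + 220 = 225)
P = -2
O(B) = -2*B (O(B) = B*(-2) = -2*B)
T - 49*O(8) = 225 - (-98)*8 = 225 - 49*(-16) = 225 + 784 = 1009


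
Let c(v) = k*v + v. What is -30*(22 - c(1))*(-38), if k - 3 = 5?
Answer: 14820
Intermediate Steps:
k = 8 (k = 3 + 5 = 8)
c(v) = 9*v (c(v) = 8*v + v = 9*v)
-30*(22 - c(1))*(-38) = -30*(22 - 9)*(-38) = -30*13*(-38) = -390*(-38) = 14820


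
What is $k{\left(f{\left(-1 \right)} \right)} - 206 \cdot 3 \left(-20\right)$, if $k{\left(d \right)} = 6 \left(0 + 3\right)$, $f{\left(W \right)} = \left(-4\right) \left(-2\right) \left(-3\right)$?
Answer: $12378$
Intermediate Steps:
$f{\left(W \right)} = -24$ ($f{\left(W \right)} = 8 \left(-3\right) = -24$)
$k{\left(d \right)} = 18$ ($k{\left(d \right)} = 6 \cdot 3 = 18$)
$k{\left(f{\left(-1 \right)} \right)} - 206 \cdot 3 \left(-20\right) = 18 - 206 \cdot 3 \left(-20\right) = 18 - -12360 = 18 + 12360 = 12378$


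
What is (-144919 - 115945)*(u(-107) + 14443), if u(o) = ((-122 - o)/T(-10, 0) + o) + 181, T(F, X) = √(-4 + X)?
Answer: -3786962688 - 1956480*I ≈ -3.787e+9 - 1.9565e+6*I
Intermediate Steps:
u(o) = 181 + o - I*(-122 - o)/2 (u(o) = ((-122 - o)/(√(-4 + 0)) + o) + 181 = ((-122 - o)/(√(-4)) + o) + 181 = ((-122 - o)/((2*I)) + o) + 181 = ((-122 - o)*(-I/2) + o) + 181 = (-I*(-122 - o)/2 + o) + 181 = (o - I*(-122 - o)/2) + 181 = 181 + o - I*(-122 - o)/2)
(-144919 - 115945)*(u(-107) + 14443) = (-144919 - 115945)*((181 + 61*I + (½)*(-107)*(2 + I)) + 14443) = -260864*((181 + 61*I + (-107 - 107*I/2)) + 14443) = -260864*((74 + 15*I/2) + 14443) = -260864*(14517 + 15*I/2) = -3786962688 - 1956480*I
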